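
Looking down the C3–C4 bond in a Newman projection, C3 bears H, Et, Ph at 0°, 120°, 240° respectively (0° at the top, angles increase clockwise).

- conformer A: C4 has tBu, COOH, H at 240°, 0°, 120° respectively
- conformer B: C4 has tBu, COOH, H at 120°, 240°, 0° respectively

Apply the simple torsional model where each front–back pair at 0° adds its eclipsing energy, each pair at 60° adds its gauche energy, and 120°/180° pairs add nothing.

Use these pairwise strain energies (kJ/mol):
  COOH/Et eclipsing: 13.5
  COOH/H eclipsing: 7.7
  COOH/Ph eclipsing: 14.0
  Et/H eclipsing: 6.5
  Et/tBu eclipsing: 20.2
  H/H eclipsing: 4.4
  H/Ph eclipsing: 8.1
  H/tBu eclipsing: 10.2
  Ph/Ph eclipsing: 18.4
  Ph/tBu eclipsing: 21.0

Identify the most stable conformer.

A (eclipsed): H–COOH eclipsed, Et–H eclipsed, Ph–tBu eclipsed; 7.7 + 6.5 + 21.0 = 35.2 kJ/mol.
B (eclipsed): H–H eclipsed, Et–tBu eclipsed, Ph–COOH eclipsed; 4.4 + 20.2 + 14.0 = 38.6 kJ/mol.
A has the lowest total (35.2 kJ/mol).

A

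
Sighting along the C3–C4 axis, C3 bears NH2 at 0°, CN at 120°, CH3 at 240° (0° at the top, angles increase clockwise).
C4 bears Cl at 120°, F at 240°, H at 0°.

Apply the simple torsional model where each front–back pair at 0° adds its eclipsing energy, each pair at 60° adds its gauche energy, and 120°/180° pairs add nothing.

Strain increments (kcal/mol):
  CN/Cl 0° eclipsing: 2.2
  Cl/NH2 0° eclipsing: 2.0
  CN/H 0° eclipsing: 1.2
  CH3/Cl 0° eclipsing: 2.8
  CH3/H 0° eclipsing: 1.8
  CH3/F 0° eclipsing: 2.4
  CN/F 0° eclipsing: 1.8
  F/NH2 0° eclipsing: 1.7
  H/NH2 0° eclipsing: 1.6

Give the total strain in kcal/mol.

6.2 kcal/mol

This conformer is eclipsed. NH2 at 0° is eclipsed with H at 0° (1.6); CN at 120° is eclipsed with Cl at 120° (2.2); CH3 at 240° is eclipsed with F at 240° (2.4). Total 6.2 kcal/mol.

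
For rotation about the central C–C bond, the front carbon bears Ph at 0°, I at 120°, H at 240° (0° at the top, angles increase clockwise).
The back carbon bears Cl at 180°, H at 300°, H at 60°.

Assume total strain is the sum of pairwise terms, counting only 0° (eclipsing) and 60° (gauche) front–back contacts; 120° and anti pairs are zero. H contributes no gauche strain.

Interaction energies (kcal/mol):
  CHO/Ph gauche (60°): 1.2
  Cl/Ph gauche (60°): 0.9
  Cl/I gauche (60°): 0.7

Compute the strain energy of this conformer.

This conformer (staggered): I(120°)/Cl(180°) gauche 0.7 → 0.7 kcal/mol.

0.7 kcal/mol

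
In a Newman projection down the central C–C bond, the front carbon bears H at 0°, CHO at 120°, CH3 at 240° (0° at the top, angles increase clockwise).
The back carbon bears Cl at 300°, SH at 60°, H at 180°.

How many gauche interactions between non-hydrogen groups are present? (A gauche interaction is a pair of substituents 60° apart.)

Non-H gauche pairs: CHO(120°)/SH(60°); CH3(240°)/Cl(300°) — 2 interactions.

2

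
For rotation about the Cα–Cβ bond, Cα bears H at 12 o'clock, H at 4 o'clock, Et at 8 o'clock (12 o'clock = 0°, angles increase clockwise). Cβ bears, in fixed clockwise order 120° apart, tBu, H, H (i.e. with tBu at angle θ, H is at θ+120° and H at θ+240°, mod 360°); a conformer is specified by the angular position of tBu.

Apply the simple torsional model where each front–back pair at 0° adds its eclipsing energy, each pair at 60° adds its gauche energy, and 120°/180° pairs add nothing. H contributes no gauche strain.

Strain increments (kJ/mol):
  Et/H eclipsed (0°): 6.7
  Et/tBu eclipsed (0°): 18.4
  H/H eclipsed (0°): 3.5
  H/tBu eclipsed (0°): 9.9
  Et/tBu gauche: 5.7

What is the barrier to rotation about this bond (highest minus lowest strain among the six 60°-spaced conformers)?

25.4 kJ/mol

tBu at 0° (eclipsed): H(0°)/tBu(0°) eclipsed 9.9; H(120°)/H(120°) eclipsed 3.5; Et(240°)/H(240°) eclipsed 6.7 → 20.1 kJ/mol.
tBu at 60° (staggered): no non-H gauche contacts → 0.0 kJ/mol.
tBu at 120° (eclipsed): H(0°)/H(0°) eclipsed 3.5; H(120°)/tBu(120°) eclipsed 9.9; Et(240°)/H(240°) eclipsed 6.7 → 20.1 kJ/mol.
tBu at 180° (staggered): Et(240°)/tBu(180°) gauche 5.7 → 5.7 kJ/mol.
tBu at 240° (eclipsed): H(0°)/H(0°) eclipsed 3.5; H(120°)/H(120°) eclipsed 3.5; Et(240°)/tBu(240°) eclipsed 18.4 → 25.4 kJ/mol.
tBu at 300° (staggered): Et(240°)/tBu(300°) gauche 5.7 → 5.7 kJ/mol.
Max at 240° (25.4 kJ/mol), min at 60° (0.0 kJ/mol); barrier = 25.4 kJ/mol.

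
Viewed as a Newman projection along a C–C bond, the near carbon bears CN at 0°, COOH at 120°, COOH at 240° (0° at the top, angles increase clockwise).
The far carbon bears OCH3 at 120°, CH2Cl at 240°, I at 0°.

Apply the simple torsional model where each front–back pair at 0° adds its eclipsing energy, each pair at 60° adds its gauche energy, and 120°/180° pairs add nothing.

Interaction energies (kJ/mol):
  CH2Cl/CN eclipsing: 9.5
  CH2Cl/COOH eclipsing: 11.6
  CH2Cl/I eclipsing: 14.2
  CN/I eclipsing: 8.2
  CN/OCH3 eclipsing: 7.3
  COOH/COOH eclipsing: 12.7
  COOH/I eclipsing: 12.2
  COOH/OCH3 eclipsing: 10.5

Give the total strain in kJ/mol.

This conformer (eclipsed): CN–I eclipsed, COOH–OCH3 eclipsed, COOH–CH2Cl eclipsed; 8.2 + 10.5 + 11.6 = 30.3 kJ/mol.

30.3 kJ/mol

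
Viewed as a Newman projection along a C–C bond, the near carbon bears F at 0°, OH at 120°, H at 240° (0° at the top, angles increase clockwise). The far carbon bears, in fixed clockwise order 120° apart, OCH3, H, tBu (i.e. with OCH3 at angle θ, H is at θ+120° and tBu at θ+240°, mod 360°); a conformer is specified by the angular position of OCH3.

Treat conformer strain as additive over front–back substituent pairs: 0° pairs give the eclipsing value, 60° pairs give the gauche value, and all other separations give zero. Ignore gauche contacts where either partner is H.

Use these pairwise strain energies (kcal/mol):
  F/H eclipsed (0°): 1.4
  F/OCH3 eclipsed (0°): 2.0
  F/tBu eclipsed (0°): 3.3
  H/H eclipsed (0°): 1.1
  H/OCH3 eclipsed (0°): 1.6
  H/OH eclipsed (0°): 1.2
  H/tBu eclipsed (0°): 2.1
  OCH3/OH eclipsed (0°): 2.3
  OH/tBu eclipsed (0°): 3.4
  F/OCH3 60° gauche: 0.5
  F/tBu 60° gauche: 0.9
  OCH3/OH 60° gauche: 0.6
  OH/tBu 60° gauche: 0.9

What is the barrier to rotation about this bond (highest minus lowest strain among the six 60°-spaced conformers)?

5.3 kcal/mol

OCH3 at 0° (eclipsed): F–OCH3 eclipsed, OH–H eclipsed, H–tBu eclipsed; 2.0 + 1.2 + 2.1 = 5.3 kcal/mol.
OCH3 at 60° (staggered): F–OCH3 gauche, F–tBu gauche, OH–OCH3 gauche; 0.5 + 0.9 + 0.6 = 2.0 kcal/mol.
OCH3 at 120° (eclipsed): F–tBu eclipsed, OH–OCH3 eclipsed, H–H eclipsed; 3.3 + 2.3 + 1.1 = 6.7 kcal/mol.
OCH3 at 180° (staggered): F–tBu gauche, OH–OCH3 gauche, OH–tBu gauche; 0.9 + 0.6 + 0.9 = 2.4 kcal/mol.
OCH3 at 240° (eclipsed): F–H eclipsed, OH–tBu eclipsed, H–OCH3 eclipsed; 1.4 + 3.4 + 1.6 = 6.4 kcal/mol.
OCH3 at 300° (staggered): F–OCH3 gauche, OH–tBu gauche; 0.5 + 0.9 = 1.4 kcal/mol.
Max at 120° (6.7 kcal/mol), min at 300° (1.4 kcal/mol); barrier = 5.3 kcal/mol.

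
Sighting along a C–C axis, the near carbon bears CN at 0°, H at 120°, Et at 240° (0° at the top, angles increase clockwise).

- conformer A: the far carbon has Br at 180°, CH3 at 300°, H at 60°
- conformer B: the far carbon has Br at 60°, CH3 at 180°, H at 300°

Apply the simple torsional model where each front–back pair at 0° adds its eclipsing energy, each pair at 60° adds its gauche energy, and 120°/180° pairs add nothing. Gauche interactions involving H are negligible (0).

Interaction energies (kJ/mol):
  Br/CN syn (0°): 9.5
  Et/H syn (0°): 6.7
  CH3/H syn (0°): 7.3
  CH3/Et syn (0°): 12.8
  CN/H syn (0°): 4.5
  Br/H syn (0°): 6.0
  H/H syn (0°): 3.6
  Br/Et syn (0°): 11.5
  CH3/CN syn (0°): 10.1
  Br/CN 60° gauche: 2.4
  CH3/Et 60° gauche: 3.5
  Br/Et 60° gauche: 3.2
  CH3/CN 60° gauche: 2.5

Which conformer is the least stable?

A

A is staggered. CN at 0° is gauche with CH3 at 300° (2.5); Et at 240° is gauche with Br at 180° (3.2); Et at 240° is gauche with CH3 at 300° (3.5). Total 9.2 kJ/mol.
B is staggered. CN at 0° is gauche with Br at 60° (2.4); Et at 240° is gauche with CH3 at 180° (3.5). Total 5.9 kJ/mol.
A has the highest total (9.2 kJ/mol).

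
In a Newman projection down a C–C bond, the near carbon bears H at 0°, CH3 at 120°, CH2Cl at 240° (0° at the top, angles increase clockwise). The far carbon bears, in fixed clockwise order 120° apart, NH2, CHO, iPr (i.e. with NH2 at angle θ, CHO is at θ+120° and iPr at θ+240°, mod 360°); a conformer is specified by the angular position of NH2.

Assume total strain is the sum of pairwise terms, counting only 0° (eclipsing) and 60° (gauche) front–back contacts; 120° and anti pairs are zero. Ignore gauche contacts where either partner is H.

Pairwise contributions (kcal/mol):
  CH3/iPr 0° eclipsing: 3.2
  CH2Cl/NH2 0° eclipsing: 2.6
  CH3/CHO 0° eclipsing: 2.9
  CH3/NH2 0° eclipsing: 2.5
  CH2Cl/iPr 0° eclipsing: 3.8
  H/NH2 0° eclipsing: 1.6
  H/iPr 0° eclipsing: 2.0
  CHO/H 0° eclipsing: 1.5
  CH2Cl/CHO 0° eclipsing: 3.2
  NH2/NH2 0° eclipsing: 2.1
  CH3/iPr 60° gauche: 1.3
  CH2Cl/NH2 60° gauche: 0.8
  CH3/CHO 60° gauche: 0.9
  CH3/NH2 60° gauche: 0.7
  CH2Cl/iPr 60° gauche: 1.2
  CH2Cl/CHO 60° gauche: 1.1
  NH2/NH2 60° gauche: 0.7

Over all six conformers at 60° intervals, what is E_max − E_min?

4.4 kcal/mol

NH2 at 0° (eclipsed): H(0°)/NH2(0°) eclipsed 1.6; CH3(120°)/CHO(120°) eclipsed 2.9; CH2Cl(240°)/iPr(240°) eclipsed 3.8 → 8.3 kcal/mol.
NH2 at 60° (staggered): CH3(120°)/NH2(60°) gauche 0.7; CH3(120°)/CHO(180°) gauche 0.9; CH2Cl(240°)/CHO(180°) gauche 1.1; CH2Cl(240°)/iPr(300°) gauche 1.2 → 3.9 kcal/mol.
NH2 at 120° (eclipsed): H(0°)/iPr(0°) eclipsed 2.0; CH3(120°)/NH2(120°) eclipsed 2.5; CH2Cl(240°)/CHO(240°) eclipsed 3.2 → 7.7 kcal/mol.
NH2 at 180° (staggered): CH3(120°)/NH2(180°) gauche 0.7; CH3(120°)/iPr(60°) gauche 1.3; CH2Cl(240°)/NH2(180°) gauche 0.8; CH2Cl(240°)/CHO(300°) gauche 1.1 → 3.9 kcal/mol.
NH2 at 240° (eclipsed): H(0°)/CHO(0°) eclipsed 1.5; CH3(120°)/iPr(120°) eclipsed 3.2; CH2Cl(240°)/NH2(240°) eclipsed 2.6 → 7.3 kcal/mol.
NH2 at 300° (staggered): CH3(120°)/CHO(60°) gauche 0.9; CH3(120°)/iPr(180°) gauche 1.3; CH2Cl(240°)/NH2(300°) gauche 0.8; CH2Cl(240°)/iPr(180°) gauche 1.2 → 4.2 kcal/mol.
Max at 0° (8.3 kcal/mol), min at 60° (3.9 kcal/mol); barrier = 4.4 kcal/mol.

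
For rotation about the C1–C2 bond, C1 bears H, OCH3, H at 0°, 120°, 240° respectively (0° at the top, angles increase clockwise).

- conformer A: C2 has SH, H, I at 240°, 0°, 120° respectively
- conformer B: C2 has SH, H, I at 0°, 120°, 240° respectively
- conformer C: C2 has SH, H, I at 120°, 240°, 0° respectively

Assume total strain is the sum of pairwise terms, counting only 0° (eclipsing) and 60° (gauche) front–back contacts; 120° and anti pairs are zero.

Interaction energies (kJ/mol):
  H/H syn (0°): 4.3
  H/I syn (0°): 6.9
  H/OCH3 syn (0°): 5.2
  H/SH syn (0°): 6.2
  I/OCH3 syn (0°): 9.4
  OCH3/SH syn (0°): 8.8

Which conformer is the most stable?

A is eclipsed. H at 0° is eclipsed with H at 0° (4.3); OCH3 at 120° is eclipsed with I at 120° (9.4); H at 240° is eclipsed with SH at 240° (6.2). Total 19.9 kJ/mol.
B is eclipsed. H at 0° is eclipsed with SH at 0° (6.2); OCH3 at 120° is eclipsed with H at 120° (5.2); H at 240° is eclipsed with I at 240° (6.9). Total 18.3 kJ/mol.
C is eclipsed. H at 0° is eclipsed with I at 0° (6.9); OCH3 at 120° is eclipsed with SH at 120° (8.8); H at 240° is eclipsed with H at 240° (4.3). Total 20.0 kJ/mol.
B has the lowest total (18.3 kJ/mol).

B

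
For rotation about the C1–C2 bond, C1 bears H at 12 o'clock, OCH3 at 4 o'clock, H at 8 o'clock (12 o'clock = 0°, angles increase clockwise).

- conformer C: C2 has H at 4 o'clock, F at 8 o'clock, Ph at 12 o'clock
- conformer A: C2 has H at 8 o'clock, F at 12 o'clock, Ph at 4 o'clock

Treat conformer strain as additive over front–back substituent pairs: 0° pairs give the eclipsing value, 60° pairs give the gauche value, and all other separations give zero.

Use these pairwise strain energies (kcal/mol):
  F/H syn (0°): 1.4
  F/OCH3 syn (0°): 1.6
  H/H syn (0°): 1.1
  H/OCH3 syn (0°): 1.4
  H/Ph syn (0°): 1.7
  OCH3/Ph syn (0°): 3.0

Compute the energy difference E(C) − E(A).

-1.0 kcal/mol

C is eclipsed. H at 0° is eclipsed with Ph at 0° (1.7); OCH3 at 120° is eclipsed with H at 120° (1.4); H at 240° is eclipsed with F at 240° (1.4). Total 4.5 kcal/mol.
A is eclipsed. H at 0° is eclipsed with F at 0° (1.4); OCH3 at 120° is eclipsed with Ph at 120° (3.0); H at 240° is eclipsed with H at 240° (1.1). Total 5.5 kcal/mol.
E(C) − E(A) = 4.5 − 5.5 = -1.0 kcal/mol.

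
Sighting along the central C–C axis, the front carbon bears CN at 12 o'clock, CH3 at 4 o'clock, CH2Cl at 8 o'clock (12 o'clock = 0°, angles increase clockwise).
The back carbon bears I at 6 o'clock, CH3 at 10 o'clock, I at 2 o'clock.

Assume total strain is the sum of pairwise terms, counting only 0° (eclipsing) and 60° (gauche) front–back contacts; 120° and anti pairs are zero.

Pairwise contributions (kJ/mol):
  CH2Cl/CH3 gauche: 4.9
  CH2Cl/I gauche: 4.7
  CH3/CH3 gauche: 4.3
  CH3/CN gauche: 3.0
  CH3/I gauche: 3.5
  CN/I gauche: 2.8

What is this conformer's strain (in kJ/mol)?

This conformer (staggered): CN–CH3 gauche, CN–I gauche, CH3–I gauche, CH3–I gauche, CH2Cl–I gauche, CH2Cl–CH3 gauche; 3.0 + 2.8 + 3.5 + 3.5 + 4.7 + 4.9 = 22.4 kJ/mol.

22.4 kJ/mol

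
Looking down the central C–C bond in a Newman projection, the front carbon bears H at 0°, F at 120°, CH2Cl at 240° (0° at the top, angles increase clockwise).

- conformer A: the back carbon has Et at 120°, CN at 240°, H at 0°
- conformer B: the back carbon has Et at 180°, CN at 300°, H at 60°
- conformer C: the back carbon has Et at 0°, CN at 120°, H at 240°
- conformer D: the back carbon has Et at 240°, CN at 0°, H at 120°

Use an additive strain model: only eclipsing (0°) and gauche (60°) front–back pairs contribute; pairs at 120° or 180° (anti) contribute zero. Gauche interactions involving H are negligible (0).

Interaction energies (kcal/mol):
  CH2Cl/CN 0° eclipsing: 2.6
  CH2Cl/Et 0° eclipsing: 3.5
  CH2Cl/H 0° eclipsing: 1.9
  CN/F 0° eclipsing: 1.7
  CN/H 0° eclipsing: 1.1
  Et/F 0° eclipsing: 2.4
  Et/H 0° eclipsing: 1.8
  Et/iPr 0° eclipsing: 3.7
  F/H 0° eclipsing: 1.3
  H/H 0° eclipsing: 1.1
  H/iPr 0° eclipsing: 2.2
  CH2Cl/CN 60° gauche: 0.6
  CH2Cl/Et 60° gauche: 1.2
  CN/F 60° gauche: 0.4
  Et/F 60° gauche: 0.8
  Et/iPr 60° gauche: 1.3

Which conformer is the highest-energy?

A

A (eclipsed): H(0°)/H(0°) eclipsed 1.1; F(120°)/Et(120°) eclipsed 2.4; CH2Cl(240°)/CN(240°) eclipsed 2.6 → 6.1 kcal/mol.
B (staggered): F(120°)/Et(180°) gauche 0.8; CH2Cl(240°)/Et(180°) gauche 1.2; CH2Cl(240°)/CN(300°) gauche 0.6 → 2.6 kcal/mol.
C (eclipsed): H(0°)/Et(0°) eclipsed 1.8; F(120°)/CN(120°) eclipsed 1.7; CH2Cl(240°)/H(240°) eclipsed 1.9 → 5.4 kcal/mol.
D (eclipsed): H(0°)/CN(0°) eclipsed 1.1; F(120°)/H(120°) eclipsed 1.3; CH2Cl(240°)/Et(240°) eclipsed 3.5 → 5.9 kcal/mol.
A has the highest total (6.1 kcal/mol).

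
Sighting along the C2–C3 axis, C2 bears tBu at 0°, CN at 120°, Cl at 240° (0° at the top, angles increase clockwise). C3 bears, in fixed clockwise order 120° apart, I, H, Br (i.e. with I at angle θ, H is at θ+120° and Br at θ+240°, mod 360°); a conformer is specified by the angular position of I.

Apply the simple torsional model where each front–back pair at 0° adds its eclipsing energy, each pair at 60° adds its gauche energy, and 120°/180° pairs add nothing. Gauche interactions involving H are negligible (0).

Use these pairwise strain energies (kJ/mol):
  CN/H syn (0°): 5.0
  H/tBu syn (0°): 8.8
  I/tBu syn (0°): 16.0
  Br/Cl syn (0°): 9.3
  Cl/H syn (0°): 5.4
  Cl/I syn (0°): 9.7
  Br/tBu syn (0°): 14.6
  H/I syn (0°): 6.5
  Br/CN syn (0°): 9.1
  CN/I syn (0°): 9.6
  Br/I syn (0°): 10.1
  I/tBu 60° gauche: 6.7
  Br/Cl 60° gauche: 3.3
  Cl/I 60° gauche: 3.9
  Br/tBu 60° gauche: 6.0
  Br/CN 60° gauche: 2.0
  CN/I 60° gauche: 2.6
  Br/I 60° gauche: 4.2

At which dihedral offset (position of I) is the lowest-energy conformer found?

180°

I at 0° (eclipsed): tBu(0°)/I(0°) eclipsed 16.0; CN(120°)/H(120°) eclipsed 5.0; Cl(240°)/Br(240°) eclipsed 9.3 → 30.3 kJ/mol.
I at 60° (staggered): tBu(0°)/I(60°) gauche 6.7; tBu(0°)/Br(300°) gauche 6.0; CN(120°)/I(60°) gauche 2.6; Cl(240°)/Br(300°) gauche 3.3 → 18.6 kJ/mol.
I at 120° (eclipsed): tBu(0°)/Br(0°) eclipsed 14.6; CN(120°)/I(120°) eclipsed 9.6; Cl(240°)/H(240°) eclipsed 5.4 → 29.6 kJ/mol.
I at 180° (staggered): tBu(0°)/Br(60°) gauche 6.0; CN(120°)/I(180°) gauche 2.6; CN(120°)/Br(60°) gauche 2.0; Cl(240°)/I(180°) gauche 3.9 → 14.5 kJ/mol.
I at 240° (eclipsed): tBu(0°)/H(0°) eclipsed 8.8; CN(120°)/Br(120°) eclipsed 9.1; Cl(240°)/I(240°) eclipsed 9.7 → 27.6 kJ/mol.
I at 300° (staggered): tBu(0°)/I(300°) gauche 6.7; CN(120°)/Br(180°) gauche 2.0; Cl(240°)/I(300°) gauche 3.9; Cl(240°)/Br(180°) gauche 3.3 → 15.9 kJ/mol.
The minimum (14.5 kJ/mol) occurs with I at 180°.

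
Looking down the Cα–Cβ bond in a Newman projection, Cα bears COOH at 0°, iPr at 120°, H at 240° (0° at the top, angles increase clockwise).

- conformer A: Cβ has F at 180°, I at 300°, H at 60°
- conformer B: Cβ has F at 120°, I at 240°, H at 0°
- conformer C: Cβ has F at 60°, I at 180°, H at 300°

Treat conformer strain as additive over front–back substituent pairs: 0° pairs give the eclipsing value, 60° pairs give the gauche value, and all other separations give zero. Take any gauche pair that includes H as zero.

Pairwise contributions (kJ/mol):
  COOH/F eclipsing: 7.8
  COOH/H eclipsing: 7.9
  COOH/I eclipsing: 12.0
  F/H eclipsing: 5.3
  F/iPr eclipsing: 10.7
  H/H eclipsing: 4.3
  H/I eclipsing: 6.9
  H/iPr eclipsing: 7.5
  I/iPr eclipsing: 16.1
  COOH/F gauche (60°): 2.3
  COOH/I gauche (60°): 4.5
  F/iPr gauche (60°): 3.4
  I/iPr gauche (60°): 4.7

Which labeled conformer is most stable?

A (staggered): COOH(0°)/I(300°) gauche 4.5; iPr(120°)/F(180°) gauche 3.4 → 7.9 kJ/mol.
B (eclipsed): COOH(0°)/H(0°) eclipsed 7.9; iPr(120°)/F(120°) eclipsed 10.7; H(240°)/I(240°) eclipsed 6.9 → 25.5 kJ/mol.
C (staggered): COOH(0°)/F(60°) gauche 2.3; iPr(120°)/F(60°) gauche 3.4; iPr(120°)/I(180°) gauche 4.7 → 10.4 kJ/mol.
A has the lowest total (7.9 kJ/mol).

A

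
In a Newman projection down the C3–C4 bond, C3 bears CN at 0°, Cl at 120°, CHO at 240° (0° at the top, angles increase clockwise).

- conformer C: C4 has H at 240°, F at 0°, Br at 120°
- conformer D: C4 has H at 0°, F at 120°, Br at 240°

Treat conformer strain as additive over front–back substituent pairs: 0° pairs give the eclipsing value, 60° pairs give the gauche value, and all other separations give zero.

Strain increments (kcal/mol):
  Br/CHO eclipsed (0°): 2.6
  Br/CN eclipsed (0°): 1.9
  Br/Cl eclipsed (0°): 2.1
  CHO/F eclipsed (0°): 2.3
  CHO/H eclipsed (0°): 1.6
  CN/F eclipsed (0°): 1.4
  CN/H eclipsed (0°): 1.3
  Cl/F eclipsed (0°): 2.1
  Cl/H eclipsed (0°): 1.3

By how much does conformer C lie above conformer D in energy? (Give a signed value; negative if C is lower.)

C is eclipsed. CN at 0° is eclipsed with F at 0° (1.4); Cl at 120° is eclipsed with Br at 120° (2.1); CHO at 240° is eclipsed with H at 240° (1.6). Total 5.1 kcal/mol.
D is eclipsed. CN at 0° is eclipsed with H at 0° (1.3); Cl at 120° is eclipsed with F at 120° (2.1); CHO at 240° is eclipsed with Br at 240° (2.6). Total 6.0 kcal/mol.
E(C) − E(D) = 5.1 − 6.0 = -0.9 kcal/mol.

-0.9 kcal/mol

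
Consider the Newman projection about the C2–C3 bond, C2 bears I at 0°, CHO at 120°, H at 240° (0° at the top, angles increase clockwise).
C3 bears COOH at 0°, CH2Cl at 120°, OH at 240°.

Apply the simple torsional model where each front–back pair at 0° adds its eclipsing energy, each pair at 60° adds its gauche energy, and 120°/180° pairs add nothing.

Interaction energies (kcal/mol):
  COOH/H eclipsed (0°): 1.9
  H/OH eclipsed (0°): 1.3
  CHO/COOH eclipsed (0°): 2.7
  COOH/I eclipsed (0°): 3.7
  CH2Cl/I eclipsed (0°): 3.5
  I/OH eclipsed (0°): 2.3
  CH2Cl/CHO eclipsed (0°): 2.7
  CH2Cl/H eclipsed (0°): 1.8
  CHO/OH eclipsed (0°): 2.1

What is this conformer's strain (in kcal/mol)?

This conformer (eclipsed): I(0°)/COOH(0°) eclipsed 3.7; CHO(120°)/CH2Cl(120°) eclipsed 2.7; H(240°)/OH(240°) eclipsed 1.3 → 7.7 kcal/mol.

7.7 kcal/mol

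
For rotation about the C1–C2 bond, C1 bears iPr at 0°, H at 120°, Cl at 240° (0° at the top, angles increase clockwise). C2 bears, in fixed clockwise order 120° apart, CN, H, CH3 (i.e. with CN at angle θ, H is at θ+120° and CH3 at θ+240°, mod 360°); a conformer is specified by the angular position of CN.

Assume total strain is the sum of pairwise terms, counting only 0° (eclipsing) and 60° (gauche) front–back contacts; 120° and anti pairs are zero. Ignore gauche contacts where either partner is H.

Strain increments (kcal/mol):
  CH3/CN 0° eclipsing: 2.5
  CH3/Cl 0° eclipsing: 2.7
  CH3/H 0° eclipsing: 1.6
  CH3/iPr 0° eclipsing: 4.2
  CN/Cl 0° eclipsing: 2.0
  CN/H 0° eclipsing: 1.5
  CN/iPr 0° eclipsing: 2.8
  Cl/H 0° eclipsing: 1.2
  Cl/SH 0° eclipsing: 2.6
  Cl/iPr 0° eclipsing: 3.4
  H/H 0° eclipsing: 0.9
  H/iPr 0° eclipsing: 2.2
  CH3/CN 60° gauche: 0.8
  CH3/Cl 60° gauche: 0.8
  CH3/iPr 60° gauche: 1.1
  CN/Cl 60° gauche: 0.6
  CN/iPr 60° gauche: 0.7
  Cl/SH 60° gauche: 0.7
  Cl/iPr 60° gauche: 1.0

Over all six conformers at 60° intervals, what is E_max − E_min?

5.2 kcal/mol

CN at 0° (eclipsed): iPr(0°)/CN(0°) eclipsed 2.8; H(120°)/H(120°) eclipsed 0.9; Cl(240°)/CH3(240°) eclipsed 2.7 → 6.4 kcal/mol.
CN at 60° (staggered): iPr(0°)/CN(60°) gauche 0.7; iPr(0°)/CH3(300°) gauche 1.1; Cl(240°)/CH3(300°) gauche 0.8 → 2.6 kcal/mol.
CN at 120° (eclipsed): iPr(0°)/CH3(0°) eclipsed 4.2; H(120°)/CN(120°) eclipsed 1.5; Cl(240°)/H(240°) eclipsed 1.2 → 6.9 kcal/mol.
CN at 180° (staggered): iPr(0°)/CH3(60°) gauche 1.1; Cl(240°)/CN(180°) gauche 0.6 → 1.7 kcal/mol.
CN at 240° (eclipsed): iPr(0°)/H(0°) eclipsed 2.2; H(120°)/CH3(120°) eclipsed 1.6; Cl(240°)/CN(240°) eclipsed 2.0 → 5.8 kcal/mol.
CN at 300° (staggered): iPr(0°)/CN(300°) gauche 0.7; Cl(240°)/CN(300°) gauche 0.6; Cl(240°)/CH3(180°) gauche 0.8 → 2.1 kcal/mol.
Max at 120° (6.9 kcal/mol), min at 180° (1.7 kcal/mol); barrier = 5.2 kcal/mol.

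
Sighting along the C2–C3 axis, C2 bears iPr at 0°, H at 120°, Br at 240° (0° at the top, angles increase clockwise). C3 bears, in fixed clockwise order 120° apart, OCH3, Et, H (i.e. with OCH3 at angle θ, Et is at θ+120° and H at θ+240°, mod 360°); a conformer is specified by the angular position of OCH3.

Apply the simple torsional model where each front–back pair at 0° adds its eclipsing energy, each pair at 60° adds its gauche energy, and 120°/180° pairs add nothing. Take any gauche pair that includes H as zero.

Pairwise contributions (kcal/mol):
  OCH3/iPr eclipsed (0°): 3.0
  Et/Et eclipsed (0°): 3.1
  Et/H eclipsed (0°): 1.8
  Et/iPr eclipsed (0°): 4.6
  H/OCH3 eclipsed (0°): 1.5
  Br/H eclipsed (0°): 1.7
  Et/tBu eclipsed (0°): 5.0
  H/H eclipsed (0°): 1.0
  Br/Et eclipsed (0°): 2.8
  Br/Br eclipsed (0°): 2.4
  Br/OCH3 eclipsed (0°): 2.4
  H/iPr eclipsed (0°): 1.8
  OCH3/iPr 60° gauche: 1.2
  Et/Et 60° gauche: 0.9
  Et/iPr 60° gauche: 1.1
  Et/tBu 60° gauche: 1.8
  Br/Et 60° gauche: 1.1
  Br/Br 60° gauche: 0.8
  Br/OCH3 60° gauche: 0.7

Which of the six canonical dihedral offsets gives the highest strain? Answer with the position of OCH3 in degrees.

240°

OCH3 at 0° (eclipsed): iPr–OCH3 eclipsed, H–Et eclipsed, Br–H eclipsed; 3.0 + 1.8 + 1.7 = 6.5 kcal/mol.
OCH3 at 60° (staggered): iPr–OCH3 gauche, Br–Et gauche; 1.2 + 1.1 = 2.3 kcal/mol.
OCH3 at 120° (eclipsed): iPr–H eclipsed, H–OCH3 eclipsed, Br–Et eclipsed; 1.8 + 1.5 + 2.8 = 6.1 kcal/mol.
OCH3 at 180° (staggered): iPr–Et gauche, Br–OCH3 gauche, Br–Et gauche; 1.1 + 0.7 + 1.1 = 2.9 kcal/mol.
OCH3 at 240° (eclipsed): iPr–Et eclipsed, H–H eclipsed, Br–OCH3 eclipsed; 4.6 + 1.0 + 2.4 = 8.0 kcal/mol.
OCH3 at 300° (staggered): iPr–OCH3 gauche, iPr–Et gauche, Br–OCH3 gauche; 1.2 + 1.1 + 0.7 = 3.0 kcal/mol.
The maximum (8.0 kcal/mol) occurs with OCH3 at 240°.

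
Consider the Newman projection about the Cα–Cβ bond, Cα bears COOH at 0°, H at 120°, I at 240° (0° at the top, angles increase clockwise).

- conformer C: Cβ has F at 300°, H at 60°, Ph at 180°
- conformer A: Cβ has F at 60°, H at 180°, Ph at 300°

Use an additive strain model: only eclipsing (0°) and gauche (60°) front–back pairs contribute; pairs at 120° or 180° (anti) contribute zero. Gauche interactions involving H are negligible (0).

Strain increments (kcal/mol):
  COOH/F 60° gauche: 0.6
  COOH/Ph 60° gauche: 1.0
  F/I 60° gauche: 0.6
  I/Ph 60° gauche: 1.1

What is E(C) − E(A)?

C (staggered): COOH–F gauche, I–F gauche, I–Ph gauche; 0.6 + 0.6 + 1.1 = 2.3 kcal/mol.
A (staggered): COOH–F gauche, COOH–Ph gauche, I–Ph gauche; 0.6 + 1.0 + 1.1 = 2.7 kcal/mol.
E(C) − E(A) = 2.3 − 2.7 = -0.4 kcal/mol.

-0.4 kcal/mol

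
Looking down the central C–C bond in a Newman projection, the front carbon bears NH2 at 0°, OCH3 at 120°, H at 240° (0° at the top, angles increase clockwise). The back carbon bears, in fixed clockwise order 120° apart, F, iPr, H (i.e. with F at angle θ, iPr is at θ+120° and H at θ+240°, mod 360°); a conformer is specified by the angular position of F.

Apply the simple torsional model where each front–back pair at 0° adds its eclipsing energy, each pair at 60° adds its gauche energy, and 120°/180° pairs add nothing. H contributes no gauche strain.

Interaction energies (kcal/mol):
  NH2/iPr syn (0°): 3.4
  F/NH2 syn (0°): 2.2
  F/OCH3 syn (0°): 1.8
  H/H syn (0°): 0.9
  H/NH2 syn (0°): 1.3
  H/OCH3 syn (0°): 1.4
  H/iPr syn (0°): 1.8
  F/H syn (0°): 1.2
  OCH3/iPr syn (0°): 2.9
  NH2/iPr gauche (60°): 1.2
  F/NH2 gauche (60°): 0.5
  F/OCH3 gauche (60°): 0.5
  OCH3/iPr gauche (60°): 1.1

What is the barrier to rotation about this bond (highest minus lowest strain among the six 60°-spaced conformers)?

4.3 kcal/mol

F at 0° (eclipsed): NH2–F eclipsed, OCH3–iPr eclipsed, H–H eclipsed; 2.2 + 2.9 + 0.9 = 6.0 kcal/mol.
F at 60° (staggered): NH2–F gauche, OCH3–F gauche, OCH3–iPr gauche; 0.5 + 0.5 + 1.1 = 2.1 kcal/mol.
F at 120° (eclipsed): NH2–H eclipsed, OCH3–F eclipsed, H–iPr eclipsed; 1.3 + 1.8 + 1.8 = 4.9 kcal/mol.
F at 180° (staggered): NH2–iPr gauche, OCH3–F gauche; 1.2 + 0.5 = 1.7 kcal/mol.
F at 240° (eclipsed): NH2–iPr eclipsed, OCH3–H eclipsed, H–F eclipsed; 3.4 + 1.4 + 1.2 = 6.0 kcal/mol.
F at 300° (staggered): NH2–F gauche, NH2–iPr gauche, OCH3–iPr gauche; 0.5 + 1.2 + 1.1 = 2.8 kcal/mol.
Max at 0° (6.0 kcal/mol), min at 180° (1.7 kcal/mol); barrier = 4.3 kcal/mol.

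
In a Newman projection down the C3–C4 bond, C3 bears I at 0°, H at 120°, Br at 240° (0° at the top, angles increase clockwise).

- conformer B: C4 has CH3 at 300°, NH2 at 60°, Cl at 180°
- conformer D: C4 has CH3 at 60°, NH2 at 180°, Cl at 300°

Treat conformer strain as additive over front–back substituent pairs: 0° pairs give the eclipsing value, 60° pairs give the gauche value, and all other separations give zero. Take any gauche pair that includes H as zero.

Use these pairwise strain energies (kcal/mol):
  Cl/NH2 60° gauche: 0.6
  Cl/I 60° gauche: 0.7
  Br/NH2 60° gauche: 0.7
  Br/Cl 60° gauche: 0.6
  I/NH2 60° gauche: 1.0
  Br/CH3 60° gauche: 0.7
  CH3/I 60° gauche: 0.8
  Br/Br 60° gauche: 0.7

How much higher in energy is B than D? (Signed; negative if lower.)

+0.3 kcal/mol

B (staggered): I(0°)/CH3(300°) gauche 0.8; I(0°)/NH2(60°) gauche 1.0; Br(240°)/CH3(300°) gauche 0.7; Br(240°)/Cl(180°) gauche 0.6 → 3.1 kcal/mol.
D (staggered): I(0°)/CH3(60°) gauche 0.8; I(0°)/Cl(300°) gauche 0.7; Br(240°)/NH2(180°) gauche 0.7; Br(240°)/Cl(300°) gauche 0.6 → 2.8 kcal/mol.
E(B) − E(D) = 3.1 − 2.8 = +0.3 kcal/mol.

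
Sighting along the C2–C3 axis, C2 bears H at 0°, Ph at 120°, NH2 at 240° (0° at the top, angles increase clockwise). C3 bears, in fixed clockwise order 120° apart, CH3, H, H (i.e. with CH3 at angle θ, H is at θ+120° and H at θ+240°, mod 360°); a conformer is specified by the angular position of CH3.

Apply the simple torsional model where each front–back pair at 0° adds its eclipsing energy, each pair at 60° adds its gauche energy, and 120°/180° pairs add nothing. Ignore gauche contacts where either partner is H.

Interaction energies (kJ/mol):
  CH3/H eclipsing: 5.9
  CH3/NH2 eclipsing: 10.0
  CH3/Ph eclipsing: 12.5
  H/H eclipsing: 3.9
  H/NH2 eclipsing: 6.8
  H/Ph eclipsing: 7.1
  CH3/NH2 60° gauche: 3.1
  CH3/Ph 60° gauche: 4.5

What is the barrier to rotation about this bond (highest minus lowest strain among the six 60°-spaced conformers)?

20.1 kJ/mol

CH3 at 0° (eclipsed): H(0°)/CH3(0°) eclipsed 5.9; Ph(120°)/H(120°) eclipsed 7.1; NH2(240°)/H(240°) eclipsed 6.8 → 19.8 kJ/mol.
CH3 at 60° (staggered): Ph(120°)/CH3(60°) gauche 4.5 → 4.5 kJ/mol.
CH3 at 120° (eclipsed): H(0°)/H(0°) eclipsed 3.9; Ph(120°)/CH3(120°) eclipsed 12.5; NH2(240°)/H(240°) eclipsed 6.8 → 23.2 kJ/mol.
CH3 at 180° (staggered): Ph(120°)/CH3(180°) gauche 4.5; NH2(240°)/CH3(180°) gauche 3.1 → 7.6 kJ/mol.
CH3 at 240° (eclipsed): H(0°)/H(0°) eclipsed 3.9; Ph(120°)/H(120°) eclipsed 7.1; NH2(240°)/CH3(240°) eclipsed 10.0 → 21.0 kJ/mol.
CH3 at 300° (staggered): NH2(240°)/CH3(300°) gauche 3.1 → 3.1 kJ/mol.
Max at 120° (23.2 kJ/mol), min at 300° (3.1 kJ/mol); barrier = 20.1 kJ/mol.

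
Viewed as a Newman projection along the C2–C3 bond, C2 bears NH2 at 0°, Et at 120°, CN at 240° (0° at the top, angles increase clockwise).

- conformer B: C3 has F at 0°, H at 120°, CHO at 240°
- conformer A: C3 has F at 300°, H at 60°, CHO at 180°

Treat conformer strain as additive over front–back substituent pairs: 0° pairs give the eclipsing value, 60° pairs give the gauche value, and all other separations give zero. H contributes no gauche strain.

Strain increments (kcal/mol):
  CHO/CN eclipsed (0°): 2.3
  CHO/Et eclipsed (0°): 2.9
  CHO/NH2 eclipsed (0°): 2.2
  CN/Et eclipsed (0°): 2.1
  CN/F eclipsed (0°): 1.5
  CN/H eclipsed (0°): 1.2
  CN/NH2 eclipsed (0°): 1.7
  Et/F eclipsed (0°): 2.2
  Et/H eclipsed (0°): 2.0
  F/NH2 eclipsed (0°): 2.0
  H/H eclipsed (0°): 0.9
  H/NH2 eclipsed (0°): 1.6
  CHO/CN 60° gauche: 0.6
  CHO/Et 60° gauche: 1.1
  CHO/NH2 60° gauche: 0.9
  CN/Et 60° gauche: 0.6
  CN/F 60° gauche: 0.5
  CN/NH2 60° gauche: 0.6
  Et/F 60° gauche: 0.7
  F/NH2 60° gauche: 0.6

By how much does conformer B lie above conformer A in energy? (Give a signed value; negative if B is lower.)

+3.5 kcal/mol

B is eclipsed. NH2 at 0° is eclipsed with F at 0° (2.0); Et at 120° is eclipsed with H at 120° (2.0); CN at 240° is eclipsed with CHO at 240° (2.3). Total 6.3 kcal/mol.
A is staggered. NH2 at 0° is gauche with F at 300° (0.6); Et at 120° is gauche with CHO at 180° (1.1); CN at 240° is gauche with F at 300° (0.5); CN at 240° is gauche with CHO at 180° (0.6). Total 2.8 kcal/mol.
E(B) − E(A) = 6.3 − 2.8 = +3.5 kcal/mol.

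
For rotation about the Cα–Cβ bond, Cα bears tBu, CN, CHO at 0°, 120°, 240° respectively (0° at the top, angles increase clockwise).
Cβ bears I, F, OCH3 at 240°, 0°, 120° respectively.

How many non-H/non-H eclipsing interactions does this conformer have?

Non-H eclipsing pairs: tBu(0°)/F(0°); CN(120°)/OCH3(120°); CHO(240°)/I(240°) — 3 interactions.

3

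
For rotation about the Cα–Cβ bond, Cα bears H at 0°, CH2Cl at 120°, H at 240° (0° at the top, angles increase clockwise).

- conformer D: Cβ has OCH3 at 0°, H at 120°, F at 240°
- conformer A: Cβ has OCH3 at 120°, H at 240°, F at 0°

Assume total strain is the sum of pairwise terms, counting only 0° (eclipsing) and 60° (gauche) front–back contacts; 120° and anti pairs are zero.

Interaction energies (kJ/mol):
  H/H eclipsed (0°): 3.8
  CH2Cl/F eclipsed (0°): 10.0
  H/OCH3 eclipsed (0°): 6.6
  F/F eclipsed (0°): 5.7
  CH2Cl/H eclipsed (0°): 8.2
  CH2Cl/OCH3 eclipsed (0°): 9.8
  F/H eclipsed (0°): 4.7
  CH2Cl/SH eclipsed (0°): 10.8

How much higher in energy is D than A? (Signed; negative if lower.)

D (eclipsed): H(0°)/OCH3(0°) eclipsed 6.6; CH2Cl(120°)/H(120°) eclipsed 8.2; H(240°)/F(240°) eclipsed 4.7 → 19.5 kJ/mol.
A (eclipsed): H(0°)/F(0°) eclipsed 4.7; CH2Cl(120°)/OCH3(120°) eclipsed 9.8; H(240°)/H(240°) eclipsed 3.8 → 18.3 kJ/mol.
E(D) − E(A) = 19.5 − 18.3 = +1.2 kJ/mol.

+1.2 kJ/mol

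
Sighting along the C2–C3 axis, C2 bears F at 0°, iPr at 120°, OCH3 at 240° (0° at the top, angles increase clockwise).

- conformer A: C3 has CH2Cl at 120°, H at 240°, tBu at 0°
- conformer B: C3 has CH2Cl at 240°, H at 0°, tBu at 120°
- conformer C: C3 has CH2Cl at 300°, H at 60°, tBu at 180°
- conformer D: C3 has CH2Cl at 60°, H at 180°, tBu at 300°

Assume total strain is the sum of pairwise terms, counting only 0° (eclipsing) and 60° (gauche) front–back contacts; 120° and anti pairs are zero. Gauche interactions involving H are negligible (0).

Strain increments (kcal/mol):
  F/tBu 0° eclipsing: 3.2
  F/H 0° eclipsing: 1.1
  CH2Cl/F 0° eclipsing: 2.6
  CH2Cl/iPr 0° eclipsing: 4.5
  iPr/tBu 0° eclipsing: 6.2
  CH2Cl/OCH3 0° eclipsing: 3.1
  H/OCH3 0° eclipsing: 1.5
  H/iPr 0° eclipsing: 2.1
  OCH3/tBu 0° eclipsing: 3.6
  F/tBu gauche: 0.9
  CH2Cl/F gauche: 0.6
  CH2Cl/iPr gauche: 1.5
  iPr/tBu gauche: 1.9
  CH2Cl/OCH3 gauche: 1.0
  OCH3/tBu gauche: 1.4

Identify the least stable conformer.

B

A (eclipsed): F(0°)/tBu(0°) eclipsed 3.2; iPr(120°)/CH2Cl(120°) eclipsed 4.5; OCH3(240°)/H(240°) eclipsed 1.5 → 9.2 kcal/mol.
B (eclipsed): F(0°)/H(0°) eclipsed 1.1; iPr(120°)/tBu(120°) eclipsed 6.2; OCH3(240°)/CH2Cl(240°) eclipsed 3.1 → 10.4 kcal/mol.
C (staggered): F(0°)/CH2Cl(300°) gauche 0.6; iPr(120°)/tBu(180°) gauche 1.9; OCH3(240°)/CH2Cl(300°) gauche 1.0; OCH3(240°)/tBu(180°) gauche 1.4 → 4.9 kcal/mol.
D (staggered): F(0°)/CH2Cl(60°) gauche 0.6; F(0°)/tBu(300°) gauche 0.9; iPr(120°)/CH2Cl(60°) gauche 1.5; OCH3(240°)/tBu(300°) gauche 1.4 → 4.4 kcal/mol.
B has the highest total (10.4 kcal/mol).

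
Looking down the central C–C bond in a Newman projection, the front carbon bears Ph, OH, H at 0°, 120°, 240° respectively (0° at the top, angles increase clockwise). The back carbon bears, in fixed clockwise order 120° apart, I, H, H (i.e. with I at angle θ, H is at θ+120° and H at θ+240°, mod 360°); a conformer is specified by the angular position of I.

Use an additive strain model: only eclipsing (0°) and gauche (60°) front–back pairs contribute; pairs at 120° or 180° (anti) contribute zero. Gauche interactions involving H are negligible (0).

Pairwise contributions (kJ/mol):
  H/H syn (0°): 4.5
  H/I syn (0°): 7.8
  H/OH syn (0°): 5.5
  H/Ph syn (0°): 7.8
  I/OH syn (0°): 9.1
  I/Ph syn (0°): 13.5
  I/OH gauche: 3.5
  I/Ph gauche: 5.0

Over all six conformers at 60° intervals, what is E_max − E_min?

I at 0° is eclipsed. Ph at 0° is eclipsed with I at 0° (13.5); OH at 120° is eclipsed with H at 120° (5.5); H at 240° is eclipsed with H at 240° (4.5). Total 23.5 kJ/mol.
I at 60° is staggered. Ph at 0° is gauche with I at 60° (5.0); OH at 120° is gauche with I at 60° (3.5). Total 8.5 kJ/mol.
I at 120° is eclipsed. Ph at 0° is eclipsed with H at 0° (7.8); OH at 120° is eclipsed with I at 120° (9.1); H at 240° is eclipsed with H at 240° (4.5). Total 21.4 kJ/mol.
I at 180° is staggered. OH at 120° is gauche with I at 180° (3.5). Total 3.5 kJ/mol.
I at 240° is eclipsed. Ph at 0° is eclipsed with H at 0° (7.8); OH at 120° is eclipsed with H at 120° (5.5); H at 240° is eclipsed with I at 240° (7.8). Total 21.1 kJ/mol.
I at 300° is staggered. Ph at 0° is gauche with I at 300° (5.0). Total 5.0 kJ/mol.
Max at 0° (23.5 kJ/mol), min at 180° (3.5 kJ/mol); barrier = 20.0 kJ/mol.

20.0 kJ/mol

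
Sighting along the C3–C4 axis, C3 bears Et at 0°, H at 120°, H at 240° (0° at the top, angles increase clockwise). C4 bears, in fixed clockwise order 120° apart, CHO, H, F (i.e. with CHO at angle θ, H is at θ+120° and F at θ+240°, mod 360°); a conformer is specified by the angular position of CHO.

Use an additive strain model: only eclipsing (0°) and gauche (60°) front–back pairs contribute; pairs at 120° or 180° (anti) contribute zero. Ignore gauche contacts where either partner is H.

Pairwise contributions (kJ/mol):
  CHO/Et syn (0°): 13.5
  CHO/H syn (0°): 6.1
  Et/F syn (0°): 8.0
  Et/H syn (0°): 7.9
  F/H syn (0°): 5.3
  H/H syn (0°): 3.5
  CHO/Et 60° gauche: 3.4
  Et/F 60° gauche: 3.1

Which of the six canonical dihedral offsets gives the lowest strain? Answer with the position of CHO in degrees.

180°

CHO at 0° (eclipsed): Et–CHO eclipsed, H–H eclipsed, H–F eclipsed; 13.5 + 3.5 + 5.3 = 22.3 kJ/mol.
CHO at 60° (staggered): Et–CHO gauche, Et–F gauche; 3.4 + 3.1 = 6.5 kJ/mol.
CHO at 120° (eclipsed): Et–F eclipsed, H–CHO eclipsed, H–H eclipsed; 8.0 + 6.1 + 3.5 = 17.6 kJ/mol.
CHO at 180° (staggered): Et–F gauche; 3.1 = 3.1 kJ/mol.
CHO at 240° (eclipsed): Et–H eclipsed, H–F eclipsed, H–CHO eclipsed; 7.9 + 5.3 + 6.1 = 19.3 kJ/mol.
CHO at 300° (staggered): Et–CHO gauche; 3.4 = 3.4 kJ/mol.
The minimum (3.1 kJ/mol) occurs with CHO at 180°.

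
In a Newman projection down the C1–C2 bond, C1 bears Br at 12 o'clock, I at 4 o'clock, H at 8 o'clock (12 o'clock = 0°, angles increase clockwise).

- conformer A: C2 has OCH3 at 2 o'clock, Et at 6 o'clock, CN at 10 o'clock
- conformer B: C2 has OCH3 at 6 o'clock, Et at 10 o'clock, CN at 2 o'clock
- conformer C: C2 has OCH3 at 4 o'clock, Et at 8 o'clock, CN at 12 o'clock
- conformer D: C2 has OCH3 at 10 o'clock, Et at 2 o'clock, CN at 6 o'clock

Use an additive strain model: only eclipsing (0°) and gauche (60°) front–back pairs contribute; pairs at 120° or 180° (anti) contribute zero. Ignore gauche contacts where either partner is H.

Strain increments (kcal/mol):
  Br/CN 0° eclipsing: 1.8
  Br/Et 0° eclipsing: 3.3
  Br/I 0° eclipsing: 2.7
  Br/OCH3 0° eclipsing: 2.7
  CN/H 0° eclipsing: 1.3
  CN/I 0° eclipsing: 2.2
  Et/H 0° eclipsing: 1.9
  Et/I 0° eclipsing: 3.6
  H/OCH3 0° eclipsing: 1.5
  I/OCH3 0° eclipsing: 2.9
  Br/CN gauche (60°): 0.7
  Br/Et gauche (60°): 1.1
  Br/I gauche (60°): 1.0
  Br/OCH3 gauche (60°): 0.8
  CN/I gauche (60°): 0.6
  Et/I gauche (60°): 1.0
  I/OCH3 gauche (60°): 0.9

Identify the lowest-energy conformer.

B

A (staggered): Br–OCH3 gauche, Br–CN gauche, I–OCH3 gauche, I–Et gauche; 0.8 + 0.7 + 0.9 + 1.0 = 3.4 kcal/mol.
B (staggered): Br–Et gauche, Br–CN gauche, I–OCH3 gauche, I–CN gauche; 1.1 + 0.7 + 0.9 + 0.6 = 3.3 kcal/mol.
C (eclipsed): Br–CN eclipsed, I–OCH3 eclipsed, H–Et eclipsed; 1.8 + 2.9 + 1.9 = 6.6 kcal/mol.
D (staggered): Br–OCH3 gauche, Br–Et gauche, I–Et gauche, I–CN gauche; 0.8 + 1.1 + 1.0 + 0.6 = 3.5 kcal/mol.
B has the lowest total (3.3 kcal/mol).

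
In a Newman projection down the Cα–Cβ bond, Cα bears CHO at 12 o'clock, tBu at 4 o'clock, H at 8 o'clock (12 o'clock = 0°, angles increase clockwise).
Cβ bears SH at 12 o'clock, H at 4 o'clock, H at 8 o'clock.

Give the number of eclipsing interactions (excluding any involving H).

Non-H eclipsing pairs: CHO(0°)/SH(0°) — 1 interaction.

1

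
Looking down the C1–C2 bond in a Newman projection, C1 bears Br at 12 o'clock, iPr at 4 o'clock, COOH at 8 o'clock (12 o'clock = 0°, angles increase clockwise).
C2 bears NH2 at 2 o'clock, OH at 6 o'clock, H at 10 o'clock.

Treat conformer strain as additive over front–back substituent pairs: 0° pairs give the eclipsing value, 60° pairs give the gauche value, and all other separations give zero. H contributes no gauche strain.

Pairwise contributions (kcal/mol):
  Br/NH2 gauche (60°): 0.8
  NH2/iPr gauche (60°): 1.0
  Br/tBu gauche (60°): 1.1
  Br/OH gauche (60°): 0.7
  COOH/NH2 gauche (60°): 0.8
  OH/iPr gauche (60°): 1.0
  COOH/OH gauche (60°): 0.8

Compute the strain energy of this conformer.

3.6 kcal/mol

This conformer (staggered): Br(0°)/NH2(60°) gauche 0.8; iPr(120°)/NH2(60°) gauche 1.0; iPr(120°)/OH(180°) gauche 1.0; COOH(240°)/OH(180°) gauche 0.8 → 3.6 kcal/mol.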